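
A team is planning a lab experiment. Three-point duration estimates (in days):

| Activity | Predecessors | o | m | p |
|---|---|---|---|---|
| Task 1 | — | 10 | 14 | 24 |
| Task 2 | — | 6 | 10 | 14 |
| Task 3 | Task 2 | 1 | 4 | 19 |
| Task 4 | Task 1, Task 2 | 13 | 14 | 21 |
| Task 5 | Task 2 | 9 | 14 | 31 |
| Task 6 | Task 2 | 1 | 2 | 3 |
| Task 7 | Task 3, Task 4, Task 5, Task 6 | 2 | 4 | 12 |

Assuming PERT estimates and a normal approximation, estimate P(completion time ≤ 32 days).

0.171

te_Task 1 = (10 + 4·14 + 24)/6 = 90/6 = 15; σ²_Task 1 = ((24−10)/6)² = 5.444
te_Task 2 = (6 + 4·10 + 14)/6 = 60/6 = 10; σ²_Task 2 = ((14−6)/6)² = 1.778
te_Task 3 = (1 + 4·4 + 19)/6 = 36/6 = 6; σ²_Task 3 = ((19−1)/6)² = 9.000
te_Task 4 = (13 + 4·14 + 21)/6 = 90/6 = 15; σ²_Task 4 = ((21−13)/6)² = 1.778
te_Task 5 = (9 + 4·14 + 31)/6 = 96/6 = 16; σ²_Task 5 = ((31−9)/6)² = 13.444
te_Task 6 = (1 + 4·2 + 3)/6 = 12/6 = 2; σ²_Task 6 = ((3−1)/6)² = 0.111
te_Task 7 = (2 + 4·4 + 12)/6 = 30/6 = 5; σ²_Task 7 = ((12−2)/6)² = 2.778

Forward pass:
ES_Task 1 = 0; EF_Task 1 = 15
ES_Task 2 = 0; EF_Task 2 = 10
ES_Task 3 = 10; EF_Task 3 = 10+6 = 16
ES_Task 4 = max(EF_Task 1=15, EF_Task 2=10) = 15; EF_Task 4 = 15+15 = 30
ES_Task 5 = 10; EF_Task 5 = 10+16 = 26
ES_Task 6 = 10; EF_Task 6 = 10+2 = 12
ES_Task 7 = max(EF_Task 3=16, EF_Task 4=30, EF_Task 5=26, EF_Task 6=12) = 30; EF_Task 7 = 30+5 = 35
Expected project duration μ = 35 days. Critical path: Task 1 → Task 4 → Task 7.

Variance along critical path = 5.444 + 1.778 + 2.778 = 10.000; σ = √10.000 = 3.162 days.
Z = (32 − 35) / 3.162 = -0.949
P(T ≤ 32) = Φ(-0.949) ≈ 0.171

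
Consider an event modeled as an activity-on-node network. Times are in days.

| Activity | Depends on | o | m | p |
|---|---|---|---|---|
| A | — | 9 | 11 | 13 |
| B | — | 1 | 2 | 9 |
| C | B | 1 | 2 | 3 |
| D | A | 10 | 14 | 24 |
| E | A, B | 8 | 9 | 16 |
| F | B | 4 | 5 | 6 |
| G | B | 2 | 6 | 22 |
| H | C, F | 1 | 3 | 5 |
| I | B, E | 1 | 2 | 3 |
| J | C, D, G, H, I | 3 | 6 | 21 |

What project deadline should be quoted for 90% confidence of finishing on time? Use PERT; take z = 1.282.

38.9 days

te_A = (9 + 4·11 + 13)/6 = 66/6 = 11; σ²_A = ((13−9)/6)² = 0.444
te_B = (1 + 4·2 + 9)/6 = 18/6 = 3; σ²_B = ((9−1)/6)² = 1.778
te_C = (1 + 4·2 + 3)/6 = 12/6 = 2; σ²_C = ((3−1)/6)² = 0.111
te_D = (10 + 4·14 + 24)/6 = 90/6 = 15; σ²_D = ((24−10)/6)² = 5.444
te_E = (8 + 4·9 + 16)/6 = 60/6 = 10; σ²_E = ((16−8)/6)² = 1.778
te_F = (4 + 4·5 + 6)/6 = 30/6 = 5; σ²_F = ((6−4)/6)² = 0.111
te_G = (2 + 4·6 + 22)/6 = 48/6 = 8; σ²_G = ((22−2)/6)² = 11.111
te_H = (1 + 4·3 + 5)/6 = 18/6 = 3; σ²_H = ((5−1)/6)² = 0.444
te_I = (1 + 4·2 + 3)/6 = 12/6 = 2; σ²_I = ((3−1)/6)² = 0.111
te_J = (3 + 4·6 + 21)/6 = 48/6 = 8; σ²_J = ((21−3)/6)² = 9.000

Forward pass:
ES_A = 0; EF_A = 11
ES_B = 0; EF_B = 3
ES_C = 3; EF_C = 3+2 = 5
ES_D = 11; EF_D = 11+15 = 26
ES_E = max(EF_A=11, EF_B=3) = 11; EF_E = 11+10 = 21
ES_F = 3; EF_F = 3+5 = 8
ES_G = 3; EF_G = 3+8 = 11
ES_H = max(EF_C=5, EF_F=8) = 8; EF_H = 8+3 = 11
ES_I = max(EF_B=3, EF_E=21) = 21; EF_I = 21+2 = 23
ES_J = max(EF_C=5, EF_D=26, EF_G=11, EF_H=11, EF_I=23) = 26; EF_J = 26+8 = 34
Expected project duration μ = 34 days. Critical path: A → D → J.

Variance along critical path = 0.444 + 5.444 + 9.000 = 14.889; σ = 3.859 days.
D = μ + z·σ = 34 + 1.282·3.859 = 38.9 days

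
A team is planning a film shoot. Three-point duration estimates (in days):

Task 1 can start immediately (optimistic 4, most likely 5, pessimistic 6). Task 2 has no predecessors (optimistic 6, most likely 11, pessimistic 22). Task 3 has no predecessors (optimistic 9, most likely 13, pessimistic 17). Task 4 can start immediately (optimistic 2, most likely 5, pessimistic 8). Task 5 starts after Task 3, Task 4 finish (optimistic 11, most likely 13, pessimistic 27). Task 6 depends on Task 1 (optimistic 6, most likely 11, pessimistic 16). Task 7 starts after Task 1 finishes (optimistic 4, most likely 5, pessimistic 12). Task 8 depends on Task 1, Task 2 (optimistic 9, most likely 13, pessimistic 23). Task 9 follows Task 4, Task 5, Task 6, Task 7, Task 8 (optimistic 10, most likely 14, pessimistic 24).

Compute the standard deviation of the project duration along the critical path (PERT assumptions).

3.79 days

te_Task 1 = (4 + 4·5 + 6)/6 = 30/6 = 5; σ²_Task 1 = ((6−4)/6)² = 0.111
te_Task 2 = (6 + 4·11 + 22)/6 = 72/6 = 12; σ²_Task 2 = ((22−6)/6)² = 7.111
te_Task 3 = (9 + 4·13 + 17)/6 = 78/6 = 13; σ²_Task 3 = ((17−9)/6)² = 1.778
te_Task 4 = (2 + 4·5 + 8)/6 = 30/6 = 5; σ²_Task 4 = ((8−2)/6)² = 1.000
te_Task 5 = (11 + 4·13 + 27)/6 = 90/6 = 15; σ²_Task 5 = ((27−11)/6)² = 7.111
te_Task 6 = (6 + 4·11 + 16)/6 = 66/6 = 11; σ²_Task 6 = ((16−6)/6)² = 2.778
te_Task 7 = (4 + 4·5 + 12)/6 = 36/6 = 6; σ²_Task 7 = ((12−4)/6)² = 1.778
te_Task 8 = (9 + 4·13 + 23)/6 = 84/6 = 14; σ²_Task 8 = ((23−9)/6)² = 5.444
te_Task 9 = (10 + 4·14 + 24)/6 = 90/6 = 15; σ²_Task 9 = ((24−10)/6)² = 5.444

Forward pass:
ES_Task 1 = 0; EF_Task 1 = 5
ES_Task 2 = 0; EF_Task 2 = 12
ES_Task 3 = 0; EF_Task 3 = 13
ES_Task 4 = 0; EF_Task 4 = 5
ES_Task 5 = max(EF_Task 3=13, EF_Task 4=5) = 13; EF_Task 5 = 13+15 = 28
ES_Task 6 = 5; EF_Task 6 = 5+11 = 16
ES_Task 7 = 5; EF_Task 7 = 5+6 = 11
ES_Task 8 = max(EF_Task 1=5, EF_Task 2=12) = 12; EF_Task 8 = 12+14 = 26
ES_Task 9 = max(EF_Task 4=5, EF_Task 5=28, EF_Task 6=16, EF_Task 7=11, EF_Task 8=26) = 28; EF_Task 9 = 28+15 = 43
Expected project duration μ = 43 days. Critical path: Task 3 → Task 5 → Task 9.

Variance along critical path = 1.778 + 7.111 + 5.444 = 14.333
σ = √14.333 = 3.786 days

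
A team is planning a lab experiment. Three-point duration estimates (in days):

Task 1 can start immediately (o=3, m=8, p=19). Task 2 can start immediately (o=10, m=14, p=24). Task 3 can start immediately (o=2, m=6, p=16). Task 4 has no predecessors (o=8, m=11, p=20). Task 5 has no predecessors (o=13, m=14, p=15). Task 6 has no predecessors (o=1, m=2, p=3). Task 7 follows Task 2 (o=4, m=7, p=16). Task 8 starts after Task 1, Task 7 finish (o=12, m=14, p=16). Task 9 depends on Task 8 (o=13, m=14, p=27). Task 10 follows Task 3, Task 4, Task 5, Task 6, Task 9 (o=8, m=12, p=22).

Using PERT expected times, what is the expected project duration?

te_Task 1 = (3 + 4·8 + 19)/6 = 54/6 = 9
te_Task 2 = (10 + 4·14 + 24)/6 = 90/6 = 15
te_Task 3 = (2 + 4·6 + 16)/6 = 42/6 = 7
te_Task 4 = (8 + 4·11 + 20)/6 = 72/6 = 12
te_Task 5 = (13 + 4·14 + 15)/6 = 84/6 = 14
te_Task 6 = (1 + 4·2 + 3)/6 = 12/6 = 2
te_Task 7 = (4 + 4·7 + 16)/6 = 48/6 = 8
te_Task 8 = (12 + 4·14 + 16)/6 = 84/6 = 14
te_Task 9 = (13 + 4·14 + 27)/6 = 96/6 = 16
te_Task 10 = (8 + 4·12 + 22)/6 = 78/6 = 13

Forward pass:
ES_Task 1 = 0; EF_Task 1 = 9
ES_Task 2 = 0; EF_Task 2 = 15
ES_Task 3 = 0; EF_Task 3 = 7
ES_Task 4 = 0; EF_Task 4 = 12
ES_Task 5 = 0; EF_Task 5 = 14
ES_Task 6 = 0; EF_Task 6 = 2
ES_Task 7 = 15; EF_Task 7 = 15+8 = 23
ES_Task 8 = max(EF_Task 1=9, EF_Task 7=23) = 23; EF_Task 8 = 23+14 = 37
ES_Task 9 = 37; EF_Task 9 = 37+16 = 53
ES_Task 10 = max(EF_Task 3=7, EF_Task 4=12, EF_Task 5=14, EF_Task 6=2, EF_Task 9=53) = 53; EF_Task 10 = 53+13 = 66
Expected project duration μ = 66 days. Critical path: Task 2 → Task 7 → Task 8 → Task 9 → Task 10.

66 days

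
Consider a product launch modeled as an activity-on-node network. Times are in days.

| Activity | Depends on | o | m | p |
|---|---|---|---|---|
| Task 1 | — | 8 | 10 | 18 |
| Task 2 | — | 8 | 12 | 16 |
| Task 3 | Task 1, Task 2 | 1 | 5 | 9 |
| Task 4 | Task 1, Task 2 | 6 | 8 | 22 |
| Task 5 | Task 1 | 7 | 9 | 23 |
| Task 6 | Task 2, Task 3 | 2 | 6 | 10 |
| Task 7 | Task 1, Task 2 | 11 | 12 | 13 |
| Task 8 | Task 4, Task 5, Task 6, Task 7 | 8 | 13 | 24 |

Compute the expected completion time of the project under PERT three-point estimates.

te_Task 1 = (8 + 4·10 + 18)/6 = 66/6 = 11
te_Task 2 = (8 + 4·12 + 16)/6 = 72/6 = 12
te_Task 3 = (1 + 4·5 + 9)/6 = 30/6 = 5
te_Task 4 = (6 + 4·8 + 22)/6 = 60/6 = 10
te_Task 5 = (7 + 4·9 + 23)/6 = 66/6 = 11
te_Task 6 = (2 + 4·6 + 10)/6 = 36/6 = 6
te_Task 7 = (11 + 4·12 + 13)/6 = 72/6 = 12
te_Task 8 = (8 + 4·13 + 24)/6 = 84/6 = 14

Forward pass:
ES_Task 1 = 0; EF_Task 1 = 11
ES_Task 2 = 0; EF_Task 2 = 12
ES_Task 3 = max(EF_Task 1=11, EF_Task 2=12) = 12; EF_Task 3 = 12+5 = 17
ES_Task 4 = max(EF_Task 1=11, EF_Task 2=12) = 12; EF_Task 4 = 12+10 = 22
ES_Task 5 = 11; EF_Task 5 = 11+11 = 22
ES_Task 6 = max(EF_Task 2=12, EF_Task 3=17) = 17; EF_Task 6 = 17+6 = 23
ES_Task 7 = max(EF_Task 1=11, EF_Task 2=12) = 12; EF_Task 7 = 12+12 = 24
ES_Task 8 = max(EF_Task 4=22, EF_Task 5=22, EF_Task 6=23, EF_Task 7=24) = 24; EF_Task 8 = 24+14 = 38
Expected project duration μ = 38 days. Critical path: Task 2 → Task 7 → Task 8.

38 days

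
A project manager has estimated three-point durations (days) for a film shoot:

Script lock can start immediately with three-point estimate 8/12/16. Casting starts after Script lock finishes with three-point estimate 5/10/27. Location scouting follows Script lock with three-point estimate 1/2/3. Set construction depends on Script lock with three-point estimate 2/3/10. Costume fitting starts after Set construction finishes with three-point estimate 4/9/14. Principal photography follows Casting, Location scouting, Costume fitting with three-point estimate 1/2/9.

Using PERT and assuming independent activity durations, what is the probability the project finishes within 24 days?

te_Script lock = (8 + 4·12 + 16)/6 = 72/6 = 12; σ²_Script lock = ((16−8)/6)² = 1.778
te_Casting = (5 + 4·10 + 27)/6 = 72/6 = 12; σ²_Casting = ((27−5)/6)² = 13.444
te_Location scouting = (1 + 4·2 + 3)/6 = 12/6 = 2; σ²_Location scouting = ((3−1)/6)² = 0.111
te_Set construction = (2 + 4·3 + 10)/6 = 24/6 = 4; σ²_Set construction = ((10−2)/6)² = 1.778
te_Costume fitting = (4 + 4·9 + 14)/6 = 54/6 = 9; σ²_Costume fitting = ((14−4)/6)² = 2.778
te_Principal photography = (1 + 4·2 + 9)/6 = 18/6 = 3; σ²_Principal photography = ((9−1)/6)² = 1.778

Forward pass:
ES_Script lock = 0; EF_Script lock = 12
ES_Casting = 12; EF_Casting = 12+12 = 24
ES_Location scouting = 12; EF_Location scouting = 12+2 = 14
ES_Set construction = 12; EF_Set construction = 12+4 = 16
ES_Costume fitting = 16; EF_Costume fitting = 16+9 = 25
ES_Principal photography = max(EF_Casting=24, EF_Location scouting=14, EF_Costume fitting=25) = 25; EF_Principal photography = 25+3 = 28
Expected project duration μ = 28 days. Critical path: Script lock → Set construction → Costume fitting → Principal photography.

Variance along critical path = 1.778 + 1.778 + 2.778 + 1.778 = 8.111; σ = √8.111 = 2.848 days.
Z = (24 − 28) / 2.848 = -1.404
P(T ≤ 24) = Φ(-1.404) ≈ 0.080

0.080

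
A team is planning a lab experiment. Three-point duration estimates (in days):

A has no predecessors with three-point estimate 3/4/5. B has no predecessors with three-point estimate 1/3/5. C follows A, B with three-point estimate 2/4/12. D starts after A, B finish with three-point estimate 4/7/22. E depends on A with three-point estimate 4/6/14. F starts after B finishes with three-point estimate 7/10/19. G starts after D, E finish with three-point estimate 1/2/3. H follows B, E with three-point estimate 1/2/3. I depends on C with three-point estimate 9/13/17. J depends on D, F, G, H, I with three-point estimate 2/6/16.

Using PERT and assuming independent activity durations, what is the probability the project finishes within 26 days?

0.173

te_A = (3 + 4·4 + 5)/6 = 24/6 = 4; σ²_A = ((5−3)/6)² = 0.111
te_B = (1 + 4·3 + 5)/6 = 18/6 = 3; σ²_B = ((5−1)/6)² = 0.444
te_C = (2 + 4·4 + 12)/6 = 30/6 = 5; σ²_C = ((12−2)/6)² = 2.778
te_D = (4 + 4·7 + 22)/6 = 54/6 = 9; σ²_D = ((22−4)/6)² = 9.000
te_E = (4 + 4·6 + 14)/6 = 42/6 = 7; σ²_E = ((14−4)/6)² = 2.778
te_F = (7 + 4·10 + 19)/6 = 66/6 = 11; σ²_F = ((19−7)/6)² = 4.000
te_G = (1 + 4·2 + 3)/6 = 12/6 = 2; σ²_G = ((3−1)/6)² = 0.111
te_H = (1 + 4·2 + 3)/6 = 12/6 = 2; σ²_H = ((3−1)/6)² = 0.111
te_I = (9 + 4·13 + 17)/6 = 78/6 = 13; σ²_I = ((17−9)/6)² = 1.778
te_J = (2 + 4·6 + 16)/6 = 42/6 = 7; σ²_J = ((16−2)/6)² = 5.444

Forward pass:
ES_A = 0; EF_A = 4
ES_B = 0; EF_B = 3
ES_C = max(EF_A=4, EF_B=3) = 4; EF_C = 4+5 = 9
ES_D = max(EF_A=4, EF_B=3) = 4; EF_D = 4+9 = 13
ES_E = 4; EF_E = 4+7 = 11
ES_F = 3; EF_F = 3+11 = 14
ES_G = max(EF_D=13, EF_E=11) = 13; EF_G = 13+2 = 15
ES_H = max(EF_B=3, EF_E=11) = 11; EF_H = 11+2 = 13
ES_I = 9; EF_I = 9+13 = 22
ES_J = max(EF_D=13, EF_F=14, EF_G=15, EF_H=13, EF_I=22) = 22; EF_J = 22+7 = 29
Expected project duration μ = 29 days. Critical path: A → C → I → J.

Variance along critical path = 0.111 + 2.778 + 1.778 + 5.444 = 10.111; σ = √10.111 = 3.180 days.
Z = (26 − 29) / 3.180 = -0.943
P(T ≤ 26) = Φ(-0.943) ≈ 0.173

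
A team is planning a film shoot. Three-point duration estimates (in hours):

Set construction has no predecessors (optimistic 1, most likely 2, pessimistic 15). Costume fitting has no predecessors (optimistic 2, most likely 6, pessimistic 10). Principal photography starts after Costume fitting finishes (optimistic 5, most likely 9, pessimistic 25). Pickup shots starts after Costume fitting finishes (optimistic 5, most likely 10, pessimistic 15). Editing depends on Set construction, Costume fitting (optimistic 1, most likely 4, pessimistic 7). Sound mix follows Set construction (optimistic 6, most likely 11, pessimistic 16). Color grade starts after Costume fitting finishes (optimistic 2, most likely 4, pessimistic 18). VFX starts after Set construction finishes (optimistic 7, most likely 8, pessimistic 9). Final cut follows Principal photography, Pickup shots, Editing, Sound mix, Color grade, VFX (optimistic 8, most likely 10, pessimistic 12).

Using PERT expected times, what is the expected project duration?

te_Set construction = (1 + 4·2 + 15)/6 = 24/6 = 4
te_Costume fitting = (2 + 4·6 + 10)/6 = 36/6 = 6
te_Principal photography = (5 + 4·9 + 25)/6 = 66/6 = 11
te_Pickup shots = (5 + 4·10 + 15)/6 = 60/6 = 10
te_Editing = (1 + 4·4 + 7)/6 = 24/6 = 4
te_Sound mix = (6 + 4·11 + 16)/6 = 66/6 = 11
te_Color grade = (2 + 4·4 + 18)/6 = 36/6 = 6
te_VFX = (7 + 4·8 + 9)/6 = 48/6 = 8
te_Final cut = (8 + 4·10 + 12)/6 = 60/6 = 10

Forward pass:
ES_Set construction = 0; EF_Set construction = 4
ES_Costume fitting = 0; EF_Costume fitting = 6
ES_Principal photography = 6; EF_Principal photography = 6+11 = 17
ES_Pickup shots = 6; EF_Pickup shots = 6+10 = 16
ES_Editing = max(EF_Set construction=4, EF_Costume fitting=6) = 6; EF_Editing = 6+4 = 10
ES_Sound mix = 4; EF_Sound mix = 4+11 = 15
ES_Color grade = 6; EF_Color grade = 6+6 = 12
ES_VFX = 4; EF_VFX = 4+8 = 12
ES_Final cut = max(EF_Principal photography=17, EF_Pickup shots=16, EF_Editing=10, EF_Sound mix=15, EF_Color grade=12, EF_VFX=12) = 17; EF_Final cut = 17+10 = 27
Expected project duration μ = 27 hours. Critical path: Costume fitting → Principal photography → Final cut.

27 hours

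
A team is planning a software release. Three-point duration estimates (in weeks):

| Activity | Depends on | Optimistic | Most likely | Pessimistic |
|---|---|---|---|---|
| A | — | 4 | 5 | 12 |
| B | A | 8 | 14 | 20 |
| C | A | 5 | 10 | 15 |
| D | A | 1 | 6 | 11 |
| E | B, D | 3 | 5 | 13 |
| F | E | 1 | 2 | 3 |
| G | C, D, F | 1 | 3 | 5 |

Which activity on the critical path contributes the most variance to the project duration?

te_A = (4 + 4·5 + 12)/6 = 36/6 = 6; σ²_A = ((12−4)/6)² = 1.778
te_B = (8 + 4·14 + 20)/6 = 84/6 = 14; σ²_B = ((20−8)/6)² = 4.000
te_C = (5 + 4·10 + 15)/6 = 60/6 = 10; σ²_C = ((15−5)/6)² = 2.778
te_D = (1 + 4·6 + 11)/6 = 36/6 = 6; σ²_D = ((11−1)/6)² = 2.778
te_E = (3 + 4·5 + 13)/6 = 36/6 = 6; σ²_E = ((13−3)/6)² = 2.778
te_F = (1 + 4·2 + 3)/6 = 12/6 = 2; σ²_F = ((3−1)/6)² = 0.111
te_G = (1 + 4·3 + 5)/6 = 18/6 = 3; σ²_G = ((5−1)/6)² = 0.444

Forward pass:
ES_A = 0; EF_A = 6
ES_B = 6; EF_B = 6+14 = 20
ES_C = 6; EF_C = 6+10 = 16
ES_D = 6; EF_D = 6+6 = 12
ES_E = max(EF_B=20, EF_D=12) = 20; EF_E = 20+6 = 26
ES_F = 26; EF_F = 26+2 = 28
ES_G = max(EF_C=16, EF_D=12, EF_F=28) = 28; EF_G = 28+3 = 31
Expected project duration μ = 31 weeks. Critical path: A → B → E → F → G.

Variances on critical path: σ²_A=1.778, σ²_B=4.000, σ²_E=2.778, σ²_F=0.111, σ²_G=0.444.
Largest is σ²_B = 4.000.

B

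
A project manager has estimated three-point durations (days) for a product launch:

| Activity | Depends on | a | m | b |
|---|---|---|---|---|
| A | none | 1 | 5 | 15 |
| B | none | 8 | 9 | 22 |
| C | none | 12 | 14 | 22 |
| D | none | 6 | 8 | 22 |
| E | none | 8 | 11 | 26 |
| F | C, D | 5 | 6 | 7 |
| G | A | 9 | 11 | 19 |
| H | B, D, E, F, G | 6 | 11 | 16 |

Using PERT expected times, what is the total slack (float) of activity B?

te_A = (1 + 4·5 + 15)/6 = 36/6 = 6
te_B = (8 + 4·9 + 22)/6 = 66/6 = 11
te_C = (12 + 4·14 + 22)/6 = 90/6 = 15
te_D = (6 + 4·8 + 22)/6 = 60/6 = 10
te_E = (8 + 4·11 + 26)/6 = 78/6 = 13
te_F = (5 + 4·6 + 7)/6 = 36/6 = 6
te_G = (9 + 4·11 + 19)/6 = 72/6 = 12
te_H = (6 + 4·11 + 16)/6 = 66/6 = 11

Forward pass:
ES_A = 0; EF_A = 6
ES_B = 0; EF_B = 11
ES_C = 0; EF_C = 15
ES_D = 0; EF_D = 10
ES_E = 0; EF_E = 13
ES_F = max(EF_C=15, EF_D=10) = 15; EF_F = 15+6 = 21
ES_G = 6; EF_G = 6+12 = 18
ES_H = max(EF_B=11, EF_D=10, EF_E=13, EF_F=21, EF_G=18) = 21; EF_H = 21+11 = 32
Expected project duration μ = 32 days. Critical path: C → F → H.

Backward pass:
LF_H = 32; LS_H = 32−11 = 21
LF_G = LS_H = 21; LS_G = 21−12 = 9
LF_F = LS_H = 21; LS_F = 21−6 = 15
LF_E = LS_H = 21; LS_E = 21−13 = 8
LF_D = min(LS_F=15, LS_H=21) = 15; LS_D = 15−10 = 5
LF_C = LS_F = 15; LS_C = 15−15 = 0
LF_B = LS_H = 21; LS_B = 21−11 = 10
LF_A = LS_G = 9; LS_A = 9−6 = 3
Slack_B = LS_B − ES_B = 10 − 0 = 10

10 days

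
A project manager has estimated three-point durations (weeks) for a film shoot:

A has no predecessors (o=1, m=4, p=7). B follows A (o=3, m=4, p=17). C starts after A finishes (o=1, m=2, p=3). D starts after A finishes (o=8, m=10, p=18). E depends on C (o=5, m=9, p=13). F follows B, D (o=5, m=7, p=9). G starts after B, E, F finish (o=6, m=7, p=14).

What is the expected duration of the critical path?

te_A = (1 + 4·4 + 7)/6 = 24/6 = 4
te_B = (3 + 4·4 + 17)/6 = 36/6 = 6
te_C = (1 + 4·2 + 3)/6 = 12/6 = 2
te_D = (8 + 4·10 + 18)/6 = 66/6 = 11
te_E = (5 + 4·9 + 13)/6 = 54/6 = 9
te_F = (5 + 4·7 + 9)/6 = 42/6 = 7
te_G = (6 + 4·7 + 14)/6 = 48/6 = 8

Forward pass:
ES_A = 0; EF_A = 4
ES_B = 4; EF_B = 4+6 = 10
ES_C = 4; EF_C = 4+2 = 6
ES_D = 4; EF_D = 4+11 = 15
ES_E = 6; EF_E = 6+9 = 15
ES_F = max(EF_B=10, EF_D=15) = 15; EF_F = 15+7 = 22
ES_G = max(EF_B=10, EF_E=15, EF_F=22) = 22; EF_G = 22+8 = 30
Expected project duration μ = 30 weeks. Critical path: A → D → F → G.

30 weeks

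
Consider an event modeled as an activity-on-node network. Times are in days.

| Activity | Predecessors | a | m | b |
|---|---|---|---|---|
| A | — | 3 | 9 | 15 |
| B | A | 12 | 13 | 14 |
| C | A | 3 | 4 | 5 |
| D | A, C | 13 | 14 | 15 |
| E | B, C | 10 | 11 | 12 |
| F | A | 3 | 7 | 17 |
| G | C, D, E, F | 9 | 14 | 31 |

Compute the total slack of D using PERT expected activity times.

te_A = (3 + 4·9 + 15)/6 = 54/6 = 9
te_B = (12 + 4·13 + 14)/6 = 78/6 = 13
te_C = (3 + 4·4 + 5)/6 = 24/6 = 4
te_D = (13 + 4·14 + 15)/6 = 84/6 = 14
te_E = (10 + 4·11 + 12)/6 = 66/6 = 11
te_F = (3 + 4·7 + 17)/6 = 48/6 = 8
te_G = (9 + 4·14 + 31)/6 = 96/6 = 16

Forward pass:
ES_A = 0; EF_A = 9
ES_B = 9; EF_B = 9+13 = 22
ES_C = 9; EF_C = 9+4 = 13
ES_D = max(EF_A=9, EF_C=13) = 13; EF_D = 13+14 = 27
ES_E = max(EF_B=22, EF_C=13) = 22; EF_E = 22+11 = 33
ES_F = 9; EF_F = 9+8 = 17
ES_G = max(EF_C=13, EF_D=27, EF_E=33, EF_F=17) = 33; EF_G = 33+16 = 49
Expected project duration μ = 49 days. Critical path: A → B → E → G.

Backward pass:
LF_G = 49; LS_G = 49−16 = 33
LF_F = LS_G = 33; LS_F = 33−8 = 25
LF_E = LS_G = 33; LS_E = 33−11 = 22
LF_D = LS_G = 33; LS_D = 33−14 = 19
LF_C = min(LS_D=19, LS_E=22, LS_G=33) = 19; LS_C = 19−4 = 15
LF_B = LS_E = 22; LS_B = 22−13 = 9
LF_A = min(LS_B=9, LS_C=15, LS_D=19, LS_F=25) = 9; LS_A = 9−9 = 0
Slack_D = LS_D − ES_D = 19 − 13 = 6

6 days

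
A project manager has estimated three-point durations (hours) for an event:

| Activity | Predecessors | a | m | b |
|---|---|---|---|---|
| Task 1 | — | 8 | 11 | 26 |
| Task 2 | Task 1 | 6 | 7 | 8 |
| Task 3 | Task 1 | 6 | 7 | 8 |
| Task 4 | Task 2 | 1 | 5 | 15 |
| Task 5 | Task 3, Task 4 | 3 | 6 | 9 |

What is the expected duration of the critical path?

32 hours

te_Task 1 = (8 + 4·11 + 26)/6 = 78/6 = 13
te_Task 2 = (6 + 4·7 + 8)/6 = 42/6 = 7
te_Task 3 = (6 + 4·7 + 8)/6 = 42/6 = 7
te_Task 4 = (1 + 4·5 + 15)/6 = 36/6 = 6
te_Task 5 = (3 + 4·6 + 9)/6 = 36/6 = 6

Forward pass:
ES_Task 1 = 0; EF_Task 1 = 13
ES_Task 2 = 13; EF_Task 2 = 13+7 = 20
ES_Task 3 = 13; EF_Task 3 = 13+7 = 20
ES_Task 4 = 20; EF_Task 4 = 20+6 = 26
ES_Task 5 = max(EF_Task 3=20, EF_Task 4=26) = 26; EF_Task 5 = 26+6 = 32
Expected project duration μ = 32 hours. Critical path: Task 1 → Task 2 → Task 4 → Task 5.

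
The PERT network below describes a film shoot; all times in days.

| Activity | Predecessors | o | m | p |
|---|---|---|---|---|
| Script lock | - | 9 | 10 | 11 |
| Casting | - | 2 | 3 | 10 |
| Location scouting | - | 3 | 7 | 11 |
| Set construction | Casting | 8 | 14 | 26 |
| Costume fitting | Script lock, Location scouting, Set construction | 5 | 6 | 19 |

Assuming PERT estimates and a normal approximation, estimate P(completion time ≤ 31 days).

te_Script lock = (9 + 4·10 + 11)/6 = 60/6 = 10; σ²_Script lock = ((11−9)/6)² = 0.111
te_Casting = (2 + 4·3 + 10)/6 = 24/6 = 4; σ²_Casting = ((10−2)/6)² = 1.778
te_Location scouting = (3 + 4·7 + 11)/6 = 42/6 = 7; σ²_Location scouting = ((11−3)/6)² = 1.778
te_Set construction = (8 + 4·14 + 26)/6 = 90/6 = 15; σ²_Set construction = ((26−8)/6)² = 9.000
te_Costume fitting = (5 + 4·6 + 19)/6 = 48/6 = 8; σ²_Costume fitting = ((19−5)/6)² = 5.444

Forward pass:
ES_Script lock = 0; EF_Script lock = 10
ES_Casting = 0; EF_Casting = 4
ES_Location scouting = 0; EF_Location scouting = 7
ES_Set construction = 4; EF_Set construction = 4+15 = 19
ES_Costume fitting = max(EF_Script lock=10, EF_Location scouting=7, EF_Set construction=19) = 19; EF_Costume fitting = 19+8 = 27
Expected project duration μ = 27 days. Critical path: Casting → Set construction → Costume fitting.

Variance along critical path = 1.778 + 9.000 + 5.444 = 16.222; σ = √16.222 = 4.028 days.
Z = (31 − 27) / 4.028 = 0.993
P(T ≤ 31) = Φ(0.993) ≈ 0.840

0.840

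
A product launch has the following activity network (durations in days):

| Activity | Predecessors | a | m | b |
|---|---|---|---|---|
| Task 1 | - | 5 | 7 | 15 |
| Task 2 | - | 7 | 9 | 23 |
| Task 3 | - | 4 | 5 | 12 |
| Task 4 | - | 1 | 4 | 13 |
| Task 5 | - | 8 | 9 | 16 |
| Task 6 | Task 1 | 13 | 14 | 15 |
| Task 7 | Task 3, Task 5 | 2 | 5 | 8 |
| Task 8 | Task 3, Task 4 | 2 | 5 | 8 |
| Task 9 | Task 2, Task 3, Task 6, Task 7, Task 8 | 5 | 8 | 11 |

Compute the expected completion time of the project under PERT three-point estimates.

te_Task 1 = (5 + 4·7 + 15)/6 = 48/6 = 8
te_Task 2 = (7 + 4·9 + 23)/6 = 66/6 = 11
te_Task 3 = (4 + 4·5 + 12)/6 = 36/6 = 6
te_Task 4 = (1 + 4·4 + 13)/6 = 30/6 = 5
te_Task 5 = (8 + 4·9 + 16)/6 = 60/6 = 10
te_Task 6 = (13 + 4·14 + 15)/6 = 84/6 = 14
te_Task 7 = (2 + 4·5 + 8)/6 = 30/6 = 5
te_Task 8 = (2 + 4·5 + 8)/6 = 30/6 = 5
te_Task 9 = (5 + 4·8 + 11)/6 = 48/6 = 8

Forward pass:
ES_Task 1 = 0; EF_Task 1 = 8
ES_Task 2 = 0; EF_Task 2 = 11
ES_Task 3 = 0; EF_Task 3 = 6
ES_Task 4 = 0; EF_Task 4 = 5
ES_Task 5 = 0; EF_Task 5 = 10
ES_Task 6 = 8; EF_Task 6 = 8+14 = 22
ES_Task 7 = max(EF_Task 3=6, EF_Task 5=10) = 10; EF_Task 7 = 10+5 = 15
ES_Task 8 = max(EF_Task 3=6, EF_Task 4=5) = 6; EF_Task 8 = 6+5 = 11
ES_Task 9 = max(EF_Task 2=11, EF_Task 3=6, EF_Task 6=22, EF_Task 7=15, EF_Task 8=11) = 22; EF_Task 9 = 22+8 = 30
Expected project duration μ = 30 days. Critical path: Task 1 → Task 6 → Task 9.

30 days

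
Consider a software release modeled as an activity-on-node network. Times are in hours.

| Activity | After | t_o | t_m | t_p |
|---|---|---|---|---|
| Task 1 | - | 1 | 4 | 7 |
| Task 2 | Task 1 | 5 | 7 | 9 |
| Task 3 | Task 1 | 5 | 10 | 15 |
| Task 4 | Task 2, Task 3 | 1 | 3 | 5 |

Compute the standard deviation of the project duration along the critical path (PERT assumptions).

te_Task 1 = (1 + 4·4 + 7)/6 = 24/6 = 4; σ²_Task 1 = ((7−1)/6)² = 1.000
te_Task 2 = (5 + 4·7 + 9)/6 = 42/6 = 7; σ²_Task 2 = ((9−5)/6)² = 0.444
te_Task 3 = (5 + 4·10 + 15)/6 = 60/6 = 10; σ²_Task 3 = ((15−5)/6)² = 2.778
te_Task 4 = (1 + 4·3 + 5)/6 = 18/6 = 3; σ²_Task 4 = ((5−1)/6)² = 0.444

Forward pass:
ES_Task 1 = 0; EF_Task 1 = 4
ES_Task 2 = 4; EF_Task 2 = 4+7 = 11
ES_Task 3 = 4; EF_Task 3 = 4+10 = 14
ES_Task 4 = max(EF_Task 2=11, EF_Task 3=14) = 14; EF_Task 4 = 14+3 = 17
Expected project duration μ = 17 hours. Critical path: Task 1 → Task 3 → Task 4.

Variance along critical path = 1.000 + 2.778 + 0.444 = 4.222
σ = √4.222 = 2.055 hours

2.05 hours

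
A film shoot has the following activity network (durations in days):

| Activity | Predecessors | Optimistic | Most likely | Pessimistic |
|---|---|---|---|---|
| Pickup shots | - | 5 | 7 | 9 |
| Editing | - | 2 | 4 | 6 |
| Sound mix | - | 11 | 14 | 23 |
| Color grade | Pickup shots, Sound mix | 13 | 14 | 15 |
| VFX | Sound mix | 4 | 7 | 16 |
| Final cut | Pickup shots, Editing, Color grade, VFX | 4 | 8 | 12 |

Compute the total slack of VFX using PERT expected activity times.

te_Pickup shots = (5 + 4·7 + 9)/6 = 42/6 = 7
te_Editing = (2 + 4·4 + 6)/6 = 24/6 = 4
te_Sound mix = (11 + 4·14 + 23)/6 = 90/6 = 15
te_Color grade = (13 + 4·14 + 15)/6 = 84/6 = 14
te_VFX = (4 + 4·7 + 16)/6 = 48/6 = 8
te_Final cut = (4 + 4·8 + 12)/6 = 48/6 = 8

Forward pass:
ES_Pickup shots = 0; EF_Pickup shots = 7
ES_Editing = 0; EF_Editing = 4
ES_Sound mix = 0; EF_Sound mix = 15
ES_Color grade = max(EF_Pickup shots=7, EF_Sound mix=15) = 15; EF_Color grade = 15+14 = 29
ES_VFX = 15; EF_VFX = 15+8 = 23
ES_Final cut = max(EF_Pickup shots=7, EF_Editing=4, EF_Color grade=29, EF_VFX=23) = 29; EF_Final cut = 29+8 = 37
Expected project duration μ = 37 days. Critical path: Sound mix → Color grade → Final cut.

Backward pass:
LF_Final cut = 37; LS_Final cut = 37−8 = 29
LF_VFX = LS_Final cut = 29; LS_VFX = 29−8 = 21
LF_Color grade = LS_Final cut = 29; LS_Color grade = 29−14 = 15
LF_Sound mix = min(LS_Color grade=15, LS_VFX=21) = 15; LS_Sound mix = 15−15 = 0
LF_Editing = LS_Final cut = 29; LS_Editing = 29−4 = 25
LF_Pickup shots = min(LS_Color grade=15, LS_Final cut=29) = 15; LS_Pickup shots = 15−7 = 8
Slack_VFX = LS_VFX − ES_VFX = 21 − 15 = 6

6 days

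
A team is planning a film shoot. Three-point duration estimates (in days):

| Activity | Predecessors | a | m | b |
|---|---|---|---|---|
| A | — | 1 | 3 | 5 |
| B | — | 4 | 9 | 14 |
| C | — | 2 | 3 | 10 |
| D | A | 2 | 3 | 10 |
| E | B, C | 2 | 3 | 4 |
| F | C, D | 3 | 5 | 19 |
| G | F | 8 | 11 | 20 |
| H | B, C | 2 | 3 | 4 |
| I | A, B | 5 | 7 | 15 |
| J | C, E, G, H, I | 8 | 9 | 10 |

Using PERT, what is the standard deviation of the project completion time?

te_A = (1 + 4·3 + 5)/6 = 18/6 = 3; σ²_A = ((5−1)/6)² = 0.444
te_B = (4 + 4·9 + 14)/6 = 54/6 = 9; σ²_B = ((14−4)/6)² = 2.778
te_C = (2 + 4·3 + 10)/6 = 24/6 = 4; σ²_C = ((10−2)/6)² = 1.778
te_D = (2 + 4·3 + 10)/6 = 24/6 = 4; σ²_D = ((10−2)/6)² = 1.778
te_E = (2 + 4·3 + 4)/6 = 18/6 = 3; σ²_E = ((4−2)/6)² = 0.111
te_F = (3 + 4·5 + 19)/6 = 42/6 = 7; σ²_F = ((19−3)/6)² = 7.111
te_G = (8 + 4·11 + 20)/6 = 72/6 = 12; σ²_G = ((20−8)/6)² = 4.000
te_H = (2 + 4·3 + 4)/6 = 18/6 = 3; σ²_H = ((4−2)/6)² = 0.111
te_I = (5 + 4·7 + 15)/6 = 48/6 = 8; σ²_I = ((15−5)/6)² = 2.778
te_J = (8 + 4·9 + 10)/6 = 54/6 = 9; σ²_J = ((10−8)/6)² = 0.111

Forward pass:
ES_A = 0; EF_A = 3
ES_B = 0; EF_B = 9
ES_C = 0; EF_C = 4
ES_D = 3; EF_D = 3+4 = 7
ES_E = max(EF_B=9, EF_C=4) = 9; EF_E = 9+3 = 12
ES_F = max(EF_C=4, EF_D=7) = 7; EF_F = 7+7 = 14
ES_G = 14; EF_G = 14+12 = 26
ES_H = max(EF_B=9, EF_C=4) = 9; EF_H = 9+3 = 12
ES_I = max(EF_A=3, EF_B=9) = 9; EF_I = 9+8 = 17
ES_J = max(EF_C=4, EF_E=12, EF_G=26, EF_H=12, EF_I=17) = 26; EF_J = 26+9 = 35
Expected project duration μ = 35 days. Critical path: A → D → F → G → J.

Variance along critical path = 0.444 + 1.778 + 7.111 + 4.000 + 0.111 = 13.444
σ = √13.444 = 3.667 days

3.67 days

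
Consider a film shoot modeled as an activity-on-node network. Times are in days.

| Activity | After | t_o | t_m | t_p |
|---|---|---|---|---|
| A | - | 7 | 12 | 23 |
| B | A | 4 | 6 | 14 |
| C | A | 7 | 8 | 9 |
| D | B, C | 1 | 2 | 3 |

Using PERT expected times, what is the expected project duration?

te_A = (7 + 4·12 + 23)/6 = 78/6 = 13
te_B = (4 + 4·6 + 14)/6 = 42/6 = 7
te_C = (7 + 4·8 + 9)/6 = 48/6 = 8
te_D = (1 + 4·2 + 3)/6 = 12/6 = 2

Forward pass:
ES_A = 0; EF_A = 13
ES_B = 13; EF_B = 13+7 = 20
ES_C = 13; EF_C = 13+8 = 21
ES_D = max(EF_B=20, EF_C=21) = 21; EF_D = 21+2 = 23
Expected project duration μ = 23 days. Critical path: A → C → D.

23 days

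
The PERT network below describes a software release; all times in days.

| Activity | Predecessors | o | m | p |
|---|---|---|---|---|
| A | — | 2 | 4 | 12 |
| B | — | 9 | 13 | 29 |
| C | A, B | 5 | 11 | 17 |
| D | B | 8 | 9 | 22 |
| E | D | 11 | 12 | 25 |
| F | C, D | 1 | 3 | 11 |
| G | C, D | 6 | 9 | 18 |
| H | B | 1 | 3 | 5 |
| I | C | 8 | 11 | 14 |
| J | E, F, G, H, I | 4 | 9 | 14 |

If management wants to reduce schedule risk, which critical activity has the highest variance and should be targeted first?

B

te_A = (2 + 4·4 + 12)/6 = 30/6 = 5; σ²_A = ((12−2)/6)² = 2.778
te_B = (9 + 4·13 + 29)/6 = 90/6 = 15; σ²_B = ((29−9)/6)² = 11.111
te_C = (5 + 4·11 + 17)/6 = 66/6 = 11; σ²_C = ((17−5)/6)² = 4.000
te_D = (8 + 4·9 + 22)/6 = 66/6 = 11; σ²_D = ((22−8)/6)² = 5.444
te_E = (11 + 4·12 + 25)/6 = 84/6 = 14; σ²_E = ((25−11)/6)² = 5.444
te_F = (1 + 4·3 + 11)/6 = 24/6 = 4; σ²_F = ((11−1)/6)² = 2.778
te_G = (6 + 4·9 + 18)/6 = 60/6 = 10; σ²_G = ((18−6)/6)² = 4.000
te_H = (1 + 4·3 + 5)/6 = 18/6 = 3; σ²_H = ((5−1)/6)² = 0.444
te_I = (8 + 4·11 + 14)/6 = 66/6 = 11; σ²_I = ((14−8)/6)² = 1.000
te_J = (4 + 4·9 + 14)/6 = 54/6 = 9; σ²_J = ((14−4)/6)² = 2.778

Forward pass:
ES_A = 0; EF_A = 5
ES_B = 0; EF_B = 15
ES_C = max(EF_A=5, EF_B=15) = 15; EF_C = 15+11 = 26
ES_D = 15; EF_D = 15+11 = 26
ES_E = 26; EF_E = 26+14 = 40
ES_F = max(EF_C=26, EF_D=26) = 26; EF_F = 26+4 = 30
ES_G = max(EF_C=26, EF_D=26) = 26; EF_G = 26+10 = 36
ES_H = 15; EF_H = 15+3 = 18
ES_I = 26; EF_I = 26+11 = 37
ES_J = max(EF_E=40, EF_F=30, EF_G=36, EF_H=18, EF_I=37) = 40; EF_J = 40+9 = 49
Expected project duration μ = 49 days. Critical path: B → D → E → J.

Variances on critical path: σ²_B=11.111, σ²_D=5.444, σ²_E=5.444, σ²_J=2.778.
Largest is σ²_B = 11.111.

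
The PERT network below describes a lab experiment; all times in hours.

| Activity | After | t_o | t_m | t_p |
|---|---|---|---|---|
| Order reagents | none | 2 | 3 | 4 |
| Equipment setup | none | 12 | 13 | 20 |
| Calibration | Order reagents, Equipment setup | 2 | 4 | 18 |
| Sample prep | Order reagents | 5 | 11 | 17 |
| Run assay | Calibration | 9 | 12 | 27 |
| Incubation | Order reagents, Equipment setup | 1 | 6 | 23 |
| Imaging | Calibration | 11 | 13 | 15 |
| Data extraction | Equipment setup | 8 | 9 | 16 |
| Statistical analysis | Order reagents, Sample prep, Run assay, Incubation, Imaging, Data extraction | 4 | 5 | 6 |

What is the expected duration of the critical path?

te_Order reagents = (2 + 4·3 + 4)/6 = 18/6 = 3
te_Equipment setup = (12 + 4·13 + 20)/6 = 84/6 = 14
te_Calibration = (2 + 4·4 + 18)/6 = 36/6 = 6
te_Sample prep = (5 + 4·11 + 17)/6 = 66/6 = 11
te_Run assay = (9 + 4·12 + 27)/6 = 84/6 = 14
te_Incubation = (1 + 4·6 + 23)/6 = 48/6 = 8
te_Imaging = (11 + 4·13 + 15)/6 = 78/6 = 13
te_Data extraction = (8 + 4·9 + 16)/6 = 60/6 = 10
te_Statistical analysis = (4 + 4·5 + 6)/6 = 30/6 = 5

Forward pass:
ES_Order reagents = 0; EF_Order reagents = 3
ES_Equipment setup = 0; EF_Equipment setup = 14
ES_Calibration = max(EF_Order reagents=3, EF_Equipment setup=14) = 14; EF_Calibration = 14+6 = 20
ES_Sample prep = 3; EF_Sample prep = 3+11 = 14
ES_Run assay = 20; EF_Run assay = 20+14 = 34
ES_Incubation = max(EF_Order reagents=3, EF_Equipment setup=14) = 14; EF_Incubation = 14+8 = 22
ES_Imaging = 20; EF_Imaging = 20+13 = 33
ES_Data extraction = 14; EF_Data extraction = 14+10 = 24
ES_Statistical analysis = max(EF_Order reagents=3, EF_Sample prep=14, EF_Run assay=34, EF_Incubation=22, EF_Imaging=33, EF_Data extraction=24) = 34; EF_Statistical analysis = 34+5 = 39
Expected project duration μ = 39 hours. Critical path: Equipment setup → Calibration → Run assay → Statistical analysis.

39 hours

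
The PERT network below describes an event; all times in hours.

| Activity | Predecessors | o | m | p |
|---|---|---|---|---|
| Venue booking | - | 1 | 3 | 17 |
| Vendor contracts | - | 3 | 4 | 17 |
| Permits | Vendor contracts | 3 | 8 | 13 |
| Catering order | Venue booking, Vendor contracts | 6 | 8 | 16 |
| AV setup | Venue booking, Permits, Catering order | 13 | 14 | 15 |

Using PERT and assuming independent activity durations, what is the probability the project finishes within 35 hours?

te_Venue booking = (1 + 4·3 + 17)/6 = 30/6 = 5; σ²_Venue booking = ((17−1)/6)² = 7.111
te_Vendor contracts = (3 + 4·4 + 17)/6 = 36/6 = 6; σ²_Vendor contracts = ((17−3)/6)² = 5.444
te_Permits = (3 + 4·8 + 13)/6 = 48/6 = 8; σ²_Permits = ((13−3)/6)² = 2.778
te_Catering order = (6 + 4·8 + 16)/6 = 54/6 = 9; σ²_Catering order = ((16−6)/6)² = 2.778
te_AV setup = (13 + 4·14 + 15)/6 = 84/6 = 14; σ²_AV setup = ((15−13)/6)² = 0.111

Forward pass:
ES_Venue booking = 0; EF_Venue booking = 5
ES_Vendor contracts = 0; EF_Vendor contracts = 6
ES_Permits = 6; EF_Permits = 6+8 = 14
ES_Catering order = max(EF_Venue booking=5, EF_Vendor contracts=6) = 6; EF_Catering order = 6+9 = 15
ES_AV setup = max(EF_Venue booking=5, EF_Permits=14, EF_Catering order=15) = 15; EF_AV setup = 15+14 = 29
Expected project duration μ = 29 hours. Critical path: Vendor contracts → Catering order → AV setup.

Variance along critical path = 5.444 + 2.778 + 0.111 = 8.333; σ = √8.333 = 2.887 hours.
Z = (35 − 29) / 2.887 = 2.078
P(T ≤ 35) = Φ(2.078) ≈ 0.981

0.981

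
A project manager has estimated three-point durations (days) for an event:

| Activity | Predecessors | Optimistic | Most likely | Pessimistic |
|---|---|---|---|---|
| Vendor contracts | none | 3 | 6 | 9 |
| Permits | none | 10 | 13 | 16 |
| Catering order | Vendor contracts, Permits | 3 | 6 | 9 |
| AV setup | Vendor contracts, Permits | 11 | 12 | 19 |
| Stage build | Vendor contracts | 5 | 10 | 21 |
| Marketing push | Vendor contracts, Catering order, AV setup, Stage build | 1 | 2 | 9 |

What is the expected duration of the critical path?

te_Vendor contracts = (3 + 4·6 + 9)/6 = 36/6 = 6
te_Permits = (10 + 4·13 + 16)/6 = 78/6 = 13
te_Catering order = (3 + 4·6 + 9)/6 = 36/6 = 6
te_AV setup = (11 + 4·12 + 19)/6 = 78/6 = 13
te_Stage build = (5 + 4·10 + 21)/6 = 66/6 = 11
te_Marketing push = (1 + 4·2 + 9)/6 = 18/6 = 3

Forward pass:
ES_Vendor contracts = 0; EF_Vendor contracts = 6
ES_Permits = 0; EF_Permits = 13
ES_Catering order = max(EF_Vendor contracts=6, EF_Permits=13) = 13; EF_Catering order = 13+6 = 19
ES_AV setup = max(EF_Vendor contracts=6, EF_Permits=13) = 13; EF_AV setup = 13+13 = 26
ES_Stage build = 6; EF_Stage build = 6+11 = 17
ES_Marketing push = max(EF_Vendor contracts=6, EF_Catering order=19, EF_AV setup=26, EF_Stage build=17) = 26; EF_Marketing push = 26+3 = 29
Expected project duration μ = 29 days. Critical path: Permits → AV setup → Marketing push.

29 days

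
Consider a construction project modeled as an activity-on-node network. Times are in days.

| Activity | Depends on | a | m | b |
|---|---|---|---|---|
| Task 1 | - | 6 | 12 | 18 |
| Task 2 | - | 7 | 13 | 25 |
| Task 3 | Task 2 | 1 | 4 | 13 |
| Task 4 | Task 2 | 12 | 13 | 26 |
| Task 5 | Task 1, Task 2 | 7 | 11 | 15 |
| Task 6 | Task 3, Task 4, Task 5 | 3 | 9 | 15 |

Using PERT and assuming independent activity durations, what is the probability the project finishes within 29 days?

0.018

te_Task 1 = (6 + 4·12 + 18)/6 = 72/6 = 12; σ²_Task 1 = ((18−6)/6)² = 4.000
te_Task 2 = (7 + 4·13 + 25)/6 = 84/6 = 14; σ²_Task 2 = ((25−7)/6)² = 9.000
te_Task 3 = (1 + 4·4 + 13)/6 = 30/6 = 5; σ²_Task 3 = ((13−1)/6)² = 4.000
te_Task 4 = (12 + 4·13 + 26)/6 = 90/6 = 15; σ²_Task 4 = ((26−12)/6)² = 5.444
te_Task 5 = (7 + 4·11 + 15)/6 = 66/6 = 11; σ²_Task 5 = ((15−7)/6)² = 1.778
te_Task 6 = (3 + 4·9 + 15)/6 = 54/6 = 9; σ²_Task 6 = ((15−3)/6)² = 4.000

Forward pass:
ES_Task 1 = 0; EF_Task 1 = 12
ES_Task 2 = 0; EF_Task 2 = 14
ES_Task 3 = 14; EF_Task 3 = 14+5 = 19
ES_Task 4 = 14; EF_Task 4 = 14+15 = 29
ES_Task 5 = max(EF_Task 1=12, EF_Task 2=14) = 14; EF_Task 5 = 14+11 = 25
ES_Task 6 = max(EF_Task 3=19, EF_Task 4=29, EF_Task 5=25) = 29; EF_Task 6 = 29+9 = 38
Expected project duration μ = 38 days. Critical path: Task 2 → Task 4 → Task 6.

Variance along critical path = 9.000 + 5.444 + 4.000 = 18.444; σ = √18.444 = 4.295 days.
Z = (29 − 38) / 4.295 = -2.096
P(T ≤ 29) = Φ(-2.096) ≈ 0.018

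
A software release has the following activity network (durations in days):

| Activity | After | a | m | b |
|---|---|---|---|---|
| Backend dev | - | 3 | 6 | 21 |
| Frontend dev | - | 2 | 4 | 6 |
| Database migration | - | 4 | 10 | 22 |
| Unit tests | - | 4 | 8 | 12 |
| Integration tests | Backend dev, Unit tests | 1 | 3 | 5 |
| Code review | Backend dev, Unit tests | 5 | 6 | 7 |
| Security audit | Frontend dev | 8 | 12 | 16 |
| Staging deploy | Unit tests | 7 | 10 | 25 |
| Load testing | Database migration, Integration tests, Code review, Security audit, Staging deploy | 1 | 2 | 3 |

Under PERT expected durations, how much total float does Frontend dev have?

te_Backend dev = (3 + 4·6 + 21)/6 = 48/6 = 8
te_Frontend dev = (2 + 4·4 + 6)/6 = 24/6 = 4
te_Database migration = (4 + 4·10 + 22)/6 = 66/6 = 11
te_Unit tests = (4 + 4·8 + 12)/6 = 48/6 = 8
te_Integration tests = (1 + 4·3 + 5)/6 = 18/6 = 3
te_Code review = (5 + 4·6 + 7)/6 = 36/6 = 6
te_Security audit = (8 + 4·12 + 16)/6 = 72/6 = 12
te_Staging deploy = (7 + 4·10 + 25)/6 = 72/6 = 12
te_Load testing = (1 + 4·2 + 3)/6 = 12/6 = 2

Forward pass:
ES_Backend dev = 0; EF_Backend dev = 8
ES_Frontend dev = 0; EF_Frontend dev = 4
ES_Database migration = 0; EF_Database migration = 11
ES_Unit tests = 0; EF_Unit tests = 8
ES_Integration tests = max(EF_Backend dev=8, EF_Unit tests=8) = 8; EF_Integration tests = 8+3 = 11
ES_Code review = max(EF_Backend dev=8, EF_Unit tests=8) = 8; EF_Code review = 8+6 = 14
ES_Security audit = 4; EF_Security audit = 4+12 = 16
ES_Staging deploy = 8; EF_Staging deploy = 8+12 = 20
ES_Load testing = max(EF_Database migration=11, EF_Integration tests=11, EF_Code review=14, EF_Security audit=16, EF_Staging deploy=20) = 20; EF_Load testing = 20+2 = 22
Expected project duration μ = 22 days. Critical path: Unit tests → Staging deploy → Load testing.

Backward pass:
LF_Load testing = 22; LS_Load testing = 22−2 = 20
LF_Staging deploy = LS_Load testing = 20; LS_Staging deploy = 20−12 = 8
LF_Security audit = LS_Load testing = 20; LS_Security audit = 20−12 = 8
LF_Code review = LS_Load testing = 20; LS_Code review = 20−6 = 14
LF_Integration tests = LS_Load testing = 20; LS_Integration tests = 20−3 = 17
LF_Unit tests = min(LS_Integration tests=17, LS_Code review=14, LS_Staging deploy=8) = 8; LS_Unit tests = 8−8 = 0
LF_Database migration = LS_Load testing = 20; LS_Database migration = 20−11 = 9
LF_Frontend dev = LS_Security audit = 8; LS_Frontend dev = 8−4 = 4
LF_Backend dev = min(LS_Integration tests=17, LS_Code review=14) = 14; LS_Backend dev = 14−8 = 6
Slack_Frontend dev = LS_Frontend dev − ES_Frontend dev = 4 − 0 = 4

4 days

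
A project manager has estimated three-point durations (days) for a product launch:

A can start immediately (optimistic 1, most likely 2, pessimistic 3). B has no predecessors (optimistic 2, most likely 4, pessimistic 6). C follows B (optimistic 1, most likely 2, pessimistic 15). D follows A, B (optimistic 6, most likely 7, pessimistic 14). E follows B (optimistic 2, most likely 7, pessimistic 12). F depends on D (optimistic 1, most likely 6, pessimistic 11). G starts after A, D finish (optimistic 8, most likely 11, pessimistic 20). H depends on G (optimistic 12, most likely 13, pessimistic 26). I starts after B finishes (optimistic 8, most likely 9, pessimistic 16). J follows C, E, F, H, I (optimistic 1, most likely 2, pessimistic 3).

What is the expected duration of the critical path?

41 days

te_A = (1 + 4·2 + 3)/6 = 12/6 = 2
te_B = (2 + 4·4 + 6)/6 = 24/6 = 4
te_C = (1 + 4·2 + 15)/6 = 24/6 = 4
te_D = (6 + 4·7 + 14)/6 = 48/6 = 8
te_E = (2 + 4·7 + 12)/6 = 42/6 = 7
te_F = (1 + 4·6 + 11)/6 = 36/6 = 6
te_G = (8 + 4·11 + 20)/6 = 72/6 = 12
te_H = (12 + 4·13 + 26)/6 = 90/6 = 15
te_I = (8 + 4·9 + 16)/6 = 60/6 = 10
te_J = (1 + 4·2 + 3)/6 = 12/6 = 2

Forward pass:
ES_A = 0; EF_A = 2
ES_B = 0; EF_B = 4
ES_C = 4; EF_C = 4+4 = 8
ES_D = max(EF_A=2, EF_B=4) = 4; EF_D = 4+8 = 12
ES_E = 4; EF_E = 4+7 = 11
ES_F = 12; EF_F = 12+6 = 18
ES_G = max(EF_A=2, EF_D=12) = 12; EF_G = 12+12 = 24
ES_H = 24; EF_H = 24+15 = 39
ES_I = 4; EF_I = 4+10 = 14
ES_J = max(EF_C=8, EF_E=11, EF_F=18, EF_H=39, EF_I=14) = 39; EF_J = 39+2 = 41
Expected project duration μ = 41 days. Critical path: B → D → G → H → J.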